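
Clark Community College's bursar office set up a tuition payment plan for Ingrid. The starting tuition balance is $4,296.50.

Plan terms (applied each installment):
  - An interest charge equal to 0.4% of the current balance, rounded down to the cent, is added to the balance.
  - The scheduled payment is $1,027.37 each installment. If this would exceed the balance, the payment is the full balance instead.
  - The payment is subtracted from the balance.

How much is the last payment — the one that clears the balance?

$232.35

Installment 1: opening $4,296.50; interest $17.18 → $4,313.68; payment $1,027.37; balance $3,286.31
Installment 2: opening $3,286.31; interest $13.14 → $3,299.45; payment $1,027.37; balance $2,272.08
Installment 3: opening $2,272.08; interest $9.08 → $2,281.16; payment $1,027.37; balance $1,253.79
Installment 4: opening $1,253.79; interest $5.01 → $1,258.80; payment $1,027.37; balance $231.43
Installment 5: opening $231.43; interest $0.92 → $232.35; payment $232.35; balance $0.00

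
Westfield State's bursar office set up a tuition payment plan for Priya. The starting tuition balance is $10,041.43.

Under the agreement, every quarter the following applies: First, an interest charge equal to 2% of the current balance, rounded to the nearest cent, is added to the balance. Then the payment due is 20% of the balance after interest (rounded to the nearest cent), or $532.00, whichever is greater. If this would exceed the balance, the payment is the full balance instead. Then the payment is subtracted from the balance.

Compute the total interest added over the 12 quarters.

Quarter 1: opening $10,041.43; interest $200.83 → $10,242.26; payment $2,048.45; balance $8,193.81
Quarter 2: opening $8,193.81; interest $163.88 → $8,357.69; payment $1,671.54; balance $6,686.15
Quarter 3: opening $6,686.15; interest $133.72 → $6,819.87; payment $1,363.97; balance $5,455.90
Quarter 4: opening $5,455.90; interest $109.12 → $5,565.02; payment $1,113.00; balance $4,452.02
Quarter 5: opening $4,452.02; interest $89.04 → $4,541.06; payment $908.21; balance $3,632.85
Quarter 6: opening $3,632.85; interest $72.66 → $3,705.51; payment $741.10; balance $2,964.41
Quarter 7: opening $2,964.41; interest $59.29 → $3,023.70; payment $604.74; balance $2,418.96
Quarter 8: opening $2,418.96; interest $48.38 → $2,467.34; payment $532.00; balance $1,935.34
Quarter 9: opening $1,935.34; interest $38.71 → $1,974.05; payment $532.00; balance $1,442.05
Quarter 10: opening $1,442.05; interest $28.84 → $1,470.89; payment $532.00; balance $938.89
Quarter 11: opening $938.89; interest $18.78 → $957.67; payment $532.00; balance $425.67
Quarter 12: opening $425.67; interest $8.51 → $434.18; payment $434.18; balance $0.00
Total interest: $200.83 + $163.88 + $133.72 + $109.12 + $89.04 + $72.66 + $59.29 + $48.38 + $38.71 + $28.84 + $18.78 + $8.51 = $971.76

$971.76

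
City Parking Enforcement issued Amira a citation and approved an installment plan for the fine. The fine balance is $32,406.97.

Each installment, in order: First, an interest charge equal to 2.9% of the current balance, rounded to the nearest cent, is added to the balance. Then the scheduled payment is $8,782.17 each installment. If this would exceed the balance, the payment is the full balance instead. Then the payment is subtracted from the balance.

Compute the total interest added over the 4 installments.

Installment 1: $32,406.97 +$939.80 interest = $33,346.77; pay $8,782.17 → $24,564.60
Installment 2: $24,564.60 +$712.37 interest = $25,276.97; pay $8,782.17 → $16,494.80
Installment 3: $16,494.80 +$478.35 interest = $16,973.15; pay $8,782.17 → $8,190.98
Installment 4: $8,190.98 +$237.54 interest = $8,428.52; pay $8,428.52 → $0.00
Total interest: $939.80 + $712.37 + $478.35 + $237.54 = $2,368.06

$2,368.06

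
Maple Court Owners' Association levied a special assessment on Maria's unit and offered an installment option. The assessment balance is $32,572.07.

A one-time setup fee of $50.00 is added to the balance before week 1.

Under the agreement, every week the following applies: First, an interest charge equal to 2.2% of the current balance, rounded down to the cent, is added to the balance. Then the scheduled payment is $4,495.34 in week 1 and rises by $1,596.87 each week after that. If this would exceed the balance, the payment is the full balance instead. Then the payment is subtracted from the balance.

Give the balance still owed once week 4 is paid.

$7,282.90

Week 1: opening $32,622.07; interest $717.68 → $33,339.75; payment $4,495.34; balance $28,844.41
Week 2: opening $28,844.41; interest $634.57 → $29,478.98; payment $6,092.21; balance $23,386.77
Week 3: opening $23,386.77; interest $514.50 → $23,901.27; payment $7,689.08; balance $16,212.19
Week 4: opening $16,212.19; interest $356.66 → $16,568.85; payment $9,285.95; balance $7,282.90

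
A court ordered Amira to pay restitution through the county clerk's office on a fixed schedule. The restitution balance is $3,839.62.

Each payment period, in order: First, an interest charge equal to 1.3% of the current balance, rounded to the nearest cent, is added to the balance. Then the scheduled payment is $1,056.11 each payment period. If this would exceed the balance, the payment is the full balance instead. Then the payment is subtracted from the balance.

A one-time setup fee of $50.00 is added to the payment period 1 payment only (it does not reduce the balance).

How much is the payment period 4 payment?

$791.78

Payment period 1: opening $3,839.62; interest $49.92 → $3,889.54; payment $1,056.11 (+ $50.00 fee); balance $2,833.43
Payment period 2: opening $2,833.43; interest $36.83 → $2,870.26; payment $1,056.11; balance $1,814.15
Payment period 3: opening $1,814.15; interest $23.58 → $1,837.73; payment $1,056.11; balance $781.62
Payment period 4: opening $781.62; interest $10.16 → $791.78; payment $791.78; balance $0.00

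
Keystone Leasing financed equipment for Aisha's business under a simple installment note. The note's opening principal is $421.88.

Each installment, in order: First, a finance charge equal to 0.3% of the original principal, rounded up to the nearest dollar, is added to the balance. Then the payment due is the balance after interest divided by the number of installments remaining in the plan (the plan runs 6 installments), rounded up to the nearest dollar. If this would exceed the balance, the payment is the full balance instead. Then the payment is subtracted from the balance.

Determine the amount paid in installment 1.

Installment 1: opening $421.88; interest $2.00 → $423.88; payment $71.00; balance $352.88

$71.00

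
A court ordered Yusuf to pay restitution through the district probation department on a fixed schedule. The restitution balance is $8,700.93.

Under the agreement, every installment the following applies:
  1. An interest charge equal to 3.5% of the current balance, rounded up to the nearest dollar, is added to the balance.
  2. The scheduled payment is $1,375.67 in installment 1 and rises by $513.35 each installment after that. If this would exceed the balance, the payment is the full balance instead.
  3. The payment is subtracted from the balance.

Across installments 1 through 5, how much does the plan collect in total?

$9,655.93

# | Opening | Interest | Payment | End bal
1 | $8,700.93 | $305.00 | $1,375.67 | $7,630.26
2 | $7,630.26 | $268.00 | $1,889.02 | $6,009.24
3 | $6,009.24 | $211.00 | $2,402.37 | $3,817.87
4 | $3,817.87 | $134.00 | $2,915.72 | $1,036.15
5 | $1,036.15 | $37.00 | $1,073.15 | $0.00
Total paid: $9,655.93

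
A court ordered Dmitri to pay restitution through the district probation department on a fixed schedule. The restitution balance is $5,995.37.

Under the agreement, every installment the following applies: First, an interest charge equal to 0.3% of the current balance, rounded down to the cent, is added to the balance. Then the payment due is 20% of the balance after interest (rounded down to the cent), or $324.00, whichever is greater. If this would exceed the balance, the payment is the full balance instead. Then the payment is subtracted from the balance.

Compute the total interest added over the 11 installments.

$81.09

Installment 1: $5,995.37 +$17.98 interest = $6,013.35; pay $1,202.67 → $4,810.68
Installment 2: $4,810.68 +$14.43 interest = $4,825.11; pay $965.02 → $3,860.09
Installment 3: $3,860.09 +$11.58 interest = $3,871.67; pay $774.33 → $3,097.34
Installment 4: $3,097.34 +$9.29 interest = $3,106.63; pay $621.32 → $2,485.31
Installment 5: $2,485.31 +$7.45 interest = $2,492.76; pay $498.55 → $1,994.21
Installment 6: $1,994.21 +$5.98 interest = $2,000.19; pay $400.03 → $1,600.16
Installment 7: $1,600.16 +$4.80 interest = $1,604.96; pay $324.00 → $1,280.96
Installment 8: $1,280.96 +$3.84 interest = $1,284.80; pay $324.00 → $960.80
Installment 9: $960.80 +$2.88 interest = $963.68; pay $324.00 → $639.68
Installment 10: $639.68 +$1.91 interest = $641.59; pay $324.00 → $317.59
Installment 11: $317.59 +$0.95 interest = $318.54; pay $318.54 → $0.00
Total interest: $17.98 + $14.43 + $11.58 + $9.29 + $7.45 + $5.98 + $4.80 + $3.84 + $2.88 + $1.91 + $0.95 = $81.09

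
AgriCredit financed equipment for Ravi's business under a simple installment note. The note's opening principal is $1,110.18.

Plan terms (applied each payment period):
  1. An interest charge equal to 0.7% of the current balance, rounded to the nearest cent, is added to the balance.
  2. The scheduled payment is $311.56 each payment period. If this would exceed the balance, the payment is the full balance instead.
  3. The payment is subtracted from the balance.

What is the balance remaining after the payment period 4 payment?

Payment period 1: opening $1,110.18; interest $7.77 → $1,117.95; payment $311.56; balance $806.39
Payment period 2: opening $806.39; interest $5.64 → $812.03; payment $311.56; balance $500.47
Payment period 3: opening $500.47; interest $3.50 → $503.97; payment $311.56; balance $192.41
Payment period 4: opening $192.41; interest $1.35 → $193.76; payment $193.76; balance $0.00

$0.00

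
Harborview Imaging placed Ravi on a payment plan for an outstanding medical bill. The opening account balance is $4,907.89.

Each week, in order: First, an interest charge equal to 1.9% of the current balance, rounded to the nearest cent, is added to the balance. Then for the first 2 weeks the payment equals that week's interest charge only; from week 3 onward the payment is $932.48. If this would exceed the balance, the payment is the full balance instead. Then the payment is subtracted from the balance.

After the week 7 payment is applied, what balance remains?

$549.23

Week 1: opening $4,907.89; interest $93.25 → $5,001.14; payment $93.25; balance $4,907.89
Week 2: opening $4,907.89; interest $93.25 → $5,001.14; payment $93.25; balance $4,907.89
Week 3: opening $4,907.89; interest $93.25 → $5,001.14; payment $932.48; balance $4,068.66
Week 4: opening $4,068.66; interest $77.30 → $4,145.96; payment $932.48; balance $3,213.48
Week 5: opening $3,213.48; interest $61.06 → $3,274.54; payment $932.48; balance $2,342.06
Week 6: opening $2,342.06; interest $44.50 → $2,386.56; payment $932.48; balance $1,454.08
Week 7: opening $1,454.08; interest $27.63 → $1,481.71; payment $932.48; balance $549.23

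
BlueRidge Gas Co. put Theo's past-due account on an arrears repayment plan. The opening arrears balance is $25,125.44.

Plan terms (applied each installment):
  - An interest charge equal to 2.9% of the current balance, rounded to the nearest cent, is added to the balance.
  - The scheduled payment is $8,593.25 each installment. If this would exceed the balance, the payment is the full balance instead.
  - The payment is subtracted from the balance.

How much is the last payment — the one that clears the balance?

$865.15

Installment 1: $25,125.44 +$728.64 interest = $25,854.08; pay $8,593.25 → $17,260.83
Installment 2: $17,260.83 +$500.56 interest = $17,761.39; pay $8,593.25 → $9,168.14
Installment 3: $9,168.14 +$265.88 interest = $9,434.02; pay $8,593.25 → $840.77
Installment 4: $840.77 +$24.38 interest = $865.15; pay $865.15 → $0.00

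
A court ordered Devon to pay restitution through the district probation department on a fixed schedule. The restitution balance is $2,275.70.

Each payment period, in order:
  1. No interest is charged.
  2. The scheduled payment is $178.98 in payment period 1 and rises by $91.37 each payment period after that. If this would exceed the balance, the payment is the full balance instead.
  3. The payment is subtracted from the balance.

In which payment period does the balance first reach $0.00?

6

# | Opening | Payment | End bal
1 | $2,275.70 | $178.98 | $2,096.72
2 | $2,096.72 | $270.35 | $1,826.37
3 | $1,826.37 | $361.72 | $1,464.65
4 | $1,464.65 | $453.09 | $1,011.56
5 | $1,011.56 | $544.46 | $467.10
6 | $467.10 | $467.10 | $0.00
Balance reaches $0.00 in payment period 6.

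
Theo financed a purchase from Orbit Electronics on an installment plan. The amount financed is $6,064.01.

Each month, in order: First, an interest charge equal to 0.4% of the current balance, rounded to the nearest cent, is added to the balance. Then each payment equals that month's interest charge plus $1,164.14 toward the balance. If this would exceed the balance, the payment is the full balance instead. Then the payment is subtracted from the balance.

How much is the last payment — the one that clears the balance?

# | Opening | Interest | Payment | End bal
1 | $6,064.01 | $24.26 | $1,188.40 | $4,899.87
2 | $4,899.87 | $19.60 | $1,183.74 | $3,735.73
3 | $3,735.73 | $14.94 | $1,179.08 | $2,571.59
4 | $2,571.59 | $10.29 | $1,174.43 | $1,407.45
5 | $1,407.45 | $5.63 | $1,169.77 | $243.31
6 | $243.31 | $0.97 | $244.28 | $0.00

$244.28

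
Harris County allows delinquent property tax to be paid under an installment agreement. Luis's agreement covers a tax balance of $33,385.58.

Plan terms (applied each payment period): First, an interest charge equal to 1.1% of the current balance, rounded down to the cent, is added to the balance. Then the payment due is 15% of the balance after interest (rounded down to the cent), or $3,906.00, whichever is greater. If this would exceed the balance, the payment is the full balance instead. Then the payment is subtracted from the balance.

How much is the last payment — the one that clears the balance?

Payment period 1: $33,385.58 +$367.24 interest = $33,752.82; pay $5,062.92 → $28,689.90
Payment period 2: $28,689.90 +$315.58 interest = $29,005.48; pay $4,350.82 → $24,654.66
Payment period 3: $24,654.66 +$271.20 interest = $24,925.86; pay $3,906.00 → $21,019.86
Payment period 4: $21,019.86 +$231.21 interest = $21,251.07; pay $3,906.00 → $17,345.07
Payment period 5: $17,345.07 +$190.79 interest = $17,535.86; pay $3,906.00 → $13,629.86
Payment period 6: $13,629.86 +$149.92 interest = $13,779.78; pay $3,906.00 → $9,873.78
Payment period 7: $9,873.78 +$108.61 interest = $9,982.39; pay $3,906.00 → $6,076.39
Payment period 8: $6,076.39 +$66.84 interest = $6,143.23; pay $3,906.00 → $2,237.23
Payment period 9: $2,237.23 +$24.60 interest = $2,261.83; pay $2,261.83 → $0.00

$2,261.83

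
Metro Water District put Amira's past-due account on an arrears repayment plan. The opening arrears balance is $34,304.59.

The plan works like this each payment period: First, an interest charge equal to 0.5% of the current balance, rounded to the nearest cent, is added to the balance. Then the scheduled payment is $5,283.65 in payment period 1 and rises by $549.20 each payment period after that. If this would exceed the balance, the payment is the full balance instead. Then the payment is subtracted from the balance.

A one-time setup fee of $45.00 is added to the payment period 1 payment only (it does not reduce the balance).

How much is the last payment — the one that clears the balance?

# | Opening | Interest | Payment | Fee | End bal
1 | $34,304.59 | $171.52 | $5,283.65 | $45.00 | $29,192.46
2 | $29,192.46 | $145.96 | $5,832.85 | — | $23,505.57
3 | $23,505.57 | $117.53 | $6,382.05 | — | $17,241.05
4 | $17,241.05 | $86.21 | $6,931.25 | — | $10,396.01
5 | $10,396.01 | $51.98 | $7,480.45 | — | $2,967.54
6 | $2,967.54 | $14.84 | $2,982.38 | — | $0.00

$2,982.38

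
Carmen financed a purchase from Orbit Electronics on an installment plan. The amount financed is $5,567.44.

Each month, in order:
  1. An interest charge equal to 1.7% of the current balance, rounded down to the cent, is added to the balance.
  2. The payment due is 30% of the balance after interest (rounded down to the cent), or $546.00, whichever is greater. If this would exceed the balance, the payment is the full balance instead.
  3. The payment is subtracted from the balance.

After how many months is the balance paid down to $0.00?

7

Month 1: opening $5,567.44; interest $94.64 → $5,662.08; payment $1,698.62; balance $3,963.46
Month 2: opening $3,963.46; interest $67.37 → $4,030.83; payment $1,209.24; balance $2,821.59
Month 3: opening $2,821.59; interest $47.96 → $2,869.55; payment $860.86; balance $2,008.69
Month 4: opening $2,008.69; interest $34.14 → $2,042.83; payment $612.84; balance $1,429.99
Month 5: opening $1,429.99; interest $24.30 → $1,454.29; payment $546.00; balance $908.29
Month 6: opening $908.29; interest $15.44 → $923.73; payment $546.00; balance $377.73
Month 7: opening $377.73; interest $6.42 → $384.15; payment $384.15; balance $0.00
Balance reaches $0.00 in month 7.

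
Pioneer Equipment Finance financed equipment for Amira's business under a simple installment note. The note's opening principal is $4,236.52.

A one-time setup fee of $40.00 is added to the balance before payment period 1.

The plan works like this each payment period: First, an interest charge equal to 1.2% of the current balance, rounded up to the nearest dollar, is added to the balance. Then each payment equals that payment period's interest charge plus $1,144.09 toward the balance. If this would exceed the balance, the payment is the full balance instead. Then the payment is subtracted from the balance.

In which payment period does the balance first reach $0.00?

4

Payment period 1: opening $4,276.52; interest $52.00 → $4,328.52; payment $1,196.09; balance $3,132.43
Payment period 2: opening $3,132.43; interest $38.00 → $3,170.43; payment $1,182.09; balance $1,988.34
Payment period 3: opening $1,988.34; interest $24.00 → $2,012.34; payment $1,168.09; balance $844.25
Payment period 4: opening $844.25; interest $11.00 → $855.25; payment $855.25; balance $0.00
Balance reaches $0.00 in payment period 4.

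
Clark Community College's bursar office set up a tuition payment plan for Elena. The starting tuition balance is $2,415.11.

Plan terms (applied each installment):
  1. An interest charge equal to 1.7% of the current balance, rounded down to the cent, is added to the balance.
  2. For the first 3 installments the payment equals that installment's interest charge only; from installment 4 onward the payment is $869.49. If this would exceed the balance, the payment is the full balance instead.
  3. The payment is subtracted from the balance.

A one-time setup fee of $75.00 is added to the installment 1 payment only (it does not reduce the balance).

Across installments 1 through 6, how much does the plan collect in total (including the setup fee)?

Installment 1: $2,415.11 +$41.05 interest = $2,456.16; pay $41.05 (+ $75.00 fee) → $2,415.11
Installment 2: $2,415.11 +$41.05 interest = $2,456.16; pay $41.05 → $2,415.11
Installment 3: $2,415.11 +$41.05 interest = $2,456.16; pay $41.05 → $2,415.11
Installment 4: $2,415.11 +$41.05 interest = $2,456.16; pay $869.49 → $1,586.67
Installment 5: $1,586.67 +$26.97 interest = $1,613.64; pay $869.49 → $744.15
Installment 6: $744.15 +$12.65 interest = $756.80; pay $756.80 → $0.00
Total paid: $2,693.93

$2,693.93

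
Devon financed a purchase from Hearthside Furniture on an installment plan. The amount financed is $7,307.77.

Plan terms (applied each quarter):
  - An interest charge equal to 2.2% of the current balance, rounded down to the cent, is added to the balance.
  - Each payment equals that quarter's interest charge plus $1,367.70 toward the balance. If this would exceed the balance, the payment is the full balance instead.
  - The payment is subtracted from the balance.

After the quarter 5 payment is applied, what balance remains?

$469.27

# | Opening | Interest | Payment | End bal
1 | $7,307.77 | $160.77 | $1,528.47 | $5,940.07
2 | $5,940.07 | $130.68 | $1,498.38 | $4,572.37
3 | $4,572.37 | $100.59 | $1,468.29 | $3,204.67
4 | $3,204.67 | $70.50 | $1,438.20 | $1,836.97
5 | $1,836.97 | $40.41 | $1,408.11 | $469.27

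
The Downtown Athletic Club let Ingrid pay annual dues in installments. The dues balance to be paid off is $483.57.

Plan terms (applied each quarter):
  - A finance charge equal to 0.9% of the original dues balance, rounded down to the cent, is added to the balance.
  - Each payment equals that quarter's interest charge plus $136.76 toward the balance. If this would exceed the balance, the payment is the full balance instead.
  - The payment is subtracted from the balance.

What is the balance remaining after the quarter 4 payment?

# | Opening | Interest | Payment | End bal
1 | $483.57 | $4.35 | $141.11 | $346.81
2 | $346.81 | $4.35 | $141.11 | $210.05
3 | $210.05 | $4.35 | $141.11 | $73.29
4 | $73.29 | $4.35 | $77.64 | $0.00

$0.00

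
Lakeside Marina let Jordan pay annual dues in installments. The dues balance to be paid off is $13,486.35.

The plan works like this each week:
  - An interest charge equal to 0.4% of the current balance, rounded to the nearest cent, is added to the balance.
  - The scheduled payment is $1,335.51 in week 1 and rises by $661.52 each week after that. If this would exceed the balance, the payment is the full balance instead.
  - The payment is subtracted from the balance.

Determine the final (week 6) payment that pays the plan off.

$386.90

# | Opening | Interest | Payment | End bal
1 | $13,486.35 | $53.95 | $1,335.51 | $12,204.79
2 | $12,204.79 | $48.82 | $1,997.03 | $10,256.58
3 | $10,256.58 | $41.03 | $2,658.55 | $7,639.06
4 | $7,639.06 | $30.56 | $3,320.07 | $4,349.55
5 | $4,349.55 | $17.40 | $3,981.59 | $385.36
6 | $385.36 | $1.54 | $386.90 | $0.00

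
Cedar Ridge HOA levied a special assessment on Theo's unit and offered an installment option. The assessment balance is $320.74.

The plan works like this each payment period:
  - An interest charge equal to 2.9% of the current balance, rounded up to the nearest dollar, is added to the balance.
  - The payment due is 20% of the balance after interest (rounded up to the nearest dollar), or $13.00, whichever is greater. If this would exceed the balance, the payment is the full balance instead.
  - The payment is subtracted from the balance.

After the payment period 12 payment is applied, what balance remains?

Payment period 1: opening $320.74; interest $10.00 → $330.74; payment $67.00; balance $263.74
Payment period 2: opening $263.74; interest $8.00 → $271.74; payment $55.00; balance $216.74
Payment period 3: opening $216.74; interest $7.00 → $223.74; payment $45.00; balance $178.74
Payment period 4: opening $178.74; interest $6.00 → $184.74; payment $37.00; balance $147.74
Payment period 5: opening $147.74; interest $5.00 → $152.74; payment $31.00; balance $121.74
Payment period 6: opening $121.74; interest $4.00 → $125.74; payment $26.00; balance $99.74
Payment period 7: opening $99.74; interest $3.00 → $102.74; payment $21.00; balance $81.74
Payment period 8: opening $81.74; interest $3.00 → $84.74; payment $17.00; balance $67.74
Payment period 9: opening $67.74; interest $2.00 → $69.74; payment $14.00; balance $55.74
Payment period 10: opening $55.74; interest $2.00 → $57.74; payment $13.00; balance $44.74
Payment period 11: opening $44.74; interest $2.00 → $46.74; payment $13.00; balance $33.74
Payment period 12: opening $33.74; interest $1.00 → $34.74; payment $13.00; balance $21.74

$21.74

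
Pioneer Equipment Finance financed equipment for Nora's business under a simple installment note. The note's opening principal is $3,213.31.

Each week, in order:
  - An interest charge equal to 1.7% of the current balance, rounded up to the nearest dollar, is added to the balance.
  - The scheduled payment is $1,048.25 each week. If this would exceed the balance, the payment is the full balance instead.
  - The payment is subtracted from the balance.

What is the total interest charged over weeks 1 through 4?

Week 1: opening $3,213.31; interest $55.00 → $3,268.31; payment $1,048.25; balance $2,220.06
Week 2: opening $2,220.06; interest $38.00 → $2,258.06; payment $1,048.25; balance $1,209.81
Week 3: opening $1,209.81; interest $21.00 → $1,230.81; payment $1,048.25; balance $182.56
Week 4: opening $182.56; interest $4.00 → $186.56; payment $186.56; balance $0.00
Total interest: $55.00 + $38.00 + $21.00 + $4.00 = $118.00

$118.00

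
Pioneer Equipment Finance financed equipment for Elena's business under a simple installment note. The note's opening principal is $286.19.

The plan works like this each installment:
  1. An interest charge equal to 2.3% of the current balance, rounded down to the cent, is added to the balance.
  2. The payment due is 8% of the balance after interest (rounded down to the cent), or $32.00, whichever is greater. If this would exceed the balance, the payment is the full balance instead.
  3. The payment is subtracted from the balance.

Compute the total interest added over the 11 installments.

Installment 1: $286.19 +$6.58 interest = $292.77; pay $32.00 → $260.77
Installment 2: $260.77 +$5.99 interest = $266.76; pay $32.00 → $234.76
Installment 3: $234.76 +$5.39 interest = $240.15; pay $32.00 → $208.15
Installment 4: $208.15 +$4.78 interest = $212.93; pay $32.00 → $180.93
Installment 5: $180.93 +$4.16 interest = $185.09; pay $32.00 → $153.09
Installment 6: $153.09 +$3.52 interest = $156.61; pay $32.00 → $124.61
Installment 7: $124.61 +$2.86 interest = $127.47; pay $32.00 → $95.47
Installment 8: $95.47 +$2.19 interest = $97.66; pay $32.00 → $65.66
Installment 9: $65.66 +$1.51 interest = $67.17; pay $32.00 → $35.17
Installment 10: $35.17 +$0.80 interest = $35.97; pay $32.00 → $3.97
Installment 11: $3.97 +$0.09 interest = $4.06; pay $4.06 → $0.00
Total interest: $6.58 + $5.99 + $5.39 + $4.78 + $4.16 + $3.52 + $2.86 + $2.19 + $1.51 + $0.80 + $0.09 = $37.87

$37.87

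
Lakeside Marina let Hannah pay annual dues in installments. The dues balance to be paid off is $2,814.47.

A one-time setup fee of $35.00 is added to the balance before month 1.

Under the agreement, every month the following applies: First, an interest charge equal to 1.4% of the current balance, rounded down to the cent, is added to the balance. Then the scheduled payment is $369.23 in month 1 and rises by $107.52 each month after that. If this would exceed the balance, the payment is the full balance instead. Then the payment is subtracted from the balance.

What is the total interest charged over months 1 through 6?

Month 1: $2,849.47 +$39.89 interest = $2,889.36; pay $369.23 → $2,520.13
Month 2: $2,520.13 +$35.28 interest = $2,555.41; pay $476.75 → $2,078.66
Month 3: $2,078.66 +$29.10 interest = $2,107.76; pay $584.27 → $1,523.49
Month 4: $1,523.49 +$21.32 interest = $1,544.81; pay $691.79 → $853.02
Month 5: $853.02 +$11.94 interest = $864.96; pay $799.31 → $65.65
Month 6: $65.65 +$0.91 interest = $66.56; pay $66.56 → $0.00
Total interest: $39.89 + $35.28 + $29.10 + $21.32 + $11.94 + $0.91 = $138.44

$138.44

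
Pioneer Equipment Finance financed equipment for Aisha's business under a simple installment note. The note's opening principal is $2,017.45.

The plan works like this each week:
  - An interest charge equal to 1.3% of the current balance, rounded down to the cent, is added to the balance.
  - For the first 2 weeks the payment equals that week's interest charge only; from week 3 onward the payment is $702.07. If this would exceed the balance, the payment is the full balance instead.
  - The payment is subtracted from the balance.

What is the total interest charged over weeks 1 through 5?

# | Opening | Interest | Payment | End bal
1 | $2,017.45 | $26.22 | $26.22 | $2,017.45
2 | $2,017.45 | $26.22 | $26.22 | $2,017.45
3 | $2,017.45 | $26.22 | $702.07 | $1,341.60
4 | $1,341.60 | $17.44 | $702.07 | $656.97
5 | $656.97 | $8.54 | $665.51 | $0.00
Total interest: $26.22 + $26.22 + $26.22 + $17.44 + $8.54 = $104.64

$104.64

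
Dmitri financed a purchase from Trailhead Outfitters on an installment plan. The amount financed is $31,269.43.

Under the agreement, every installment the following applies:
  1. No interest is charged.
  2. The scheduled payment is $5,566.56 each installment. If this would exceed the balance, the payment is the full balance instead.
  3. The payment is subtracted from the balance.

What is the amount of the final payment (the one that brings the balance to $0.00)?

$3,436.63

# | Opening | Payment | End bal
1 | $31,269.43 | $5,566.56 | $25,702.87
2 | $25,702.87 | $5,566.56 | $20,136.31
3 | $20,136.31 | $5,566.56 | $14,569.75
4 | $14,569.75 | $5,566.56 | $9,003.19
5 | $9,003.19 | $5,566.56 | $3,436.63
6 | $3,436.63 | $3,436.63 | $0.00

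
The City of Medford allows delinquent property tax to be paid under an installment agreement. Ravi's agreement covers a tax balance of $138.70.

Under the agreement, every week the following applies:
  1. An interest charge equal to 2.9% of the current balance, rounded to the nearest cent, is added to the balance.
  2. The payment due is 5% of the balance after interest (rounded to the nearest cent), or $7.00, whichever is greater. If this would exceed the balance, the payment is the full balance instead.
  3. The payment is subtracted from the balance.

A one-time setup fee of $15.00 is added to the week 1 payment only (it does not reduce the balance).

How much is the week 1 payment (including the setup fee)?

$22.14

Week 1: $138.70 +$4.02 interest = $142.72; pay $7.14 (+ $15.00 fee) → $135.58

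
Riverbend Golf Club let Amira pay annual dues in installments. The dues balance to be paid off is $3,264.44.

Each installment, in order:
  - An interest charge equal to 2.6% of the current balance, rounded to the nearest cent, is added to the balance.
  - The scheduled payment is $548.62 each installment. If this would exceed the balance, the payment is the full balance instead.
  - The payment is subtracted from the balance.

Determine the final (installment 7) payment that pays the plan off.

$302.38

Installment 1: opening $3,264.44; interest $84.88 → $3,349.32; payment $548.62; balance $2,800.70
Installment 2: opening $2,800.70; interest $72.82 → $2,873.52; payment $548.62; balance $2,324.90
Installment 3: opening $2,324.90; interest $60.45 → $2,385.35; payment $548.62; balance $1,836.73
Installment 4: opening $1,836.73; interest $47.75 → $1,884.48; payment $548.62; balance $1,335.86
Installment 5: opening $1,335.86; interest $34.73 → $1,370.59; payment $548.62; balance $821.97
Installment 6: opening $821.97; interest $21.37 → $843.34; payment $548.62; balance $294.72
Installment 7: opening $294.72; interest $7.66 → $302.38; payment $302.38; balance $0.00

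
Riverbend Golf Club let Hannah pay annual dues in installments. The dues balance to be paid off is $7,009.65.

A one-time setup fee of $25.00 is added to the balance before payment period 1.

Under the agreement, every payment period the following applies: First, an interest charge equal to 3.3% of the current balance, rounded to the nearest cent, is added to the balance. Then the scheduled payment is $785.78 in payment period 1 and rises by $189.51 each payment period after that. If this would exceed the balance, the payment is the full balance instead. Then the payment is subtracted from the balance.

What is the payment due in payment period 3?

$1,164.80

Payment period 1: opening $7,034.65; interest $232.14 → $7,266.79; payment $785.78; balance $6,481.01
Payment period 2: opening $6,481.01; interest $213.87 → $6,694.88; payment $975.29; balance $5,719.59
Payment period 3: opening $5,719.59; interest $188.75 → $5,908.34; payment $1,164.80; balance $4,743.54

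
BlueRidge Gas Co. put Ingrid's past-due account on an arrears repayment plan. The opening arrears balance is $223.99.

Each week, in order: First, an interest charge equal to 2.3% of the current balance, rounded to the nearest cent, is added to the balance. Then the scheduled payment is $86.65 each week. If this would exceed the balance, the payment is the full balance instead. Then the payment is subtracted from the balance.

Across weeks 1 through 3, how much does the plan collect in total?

Week 1: opening $223.99; interest $5.15 → $229.14; payment $86.65; balance $142.49
Week 2: opening $142.49; interest $3.28 → $145.77; payment $86.65; balance $59.12
Week 3: opening $59.12; interest $1.36 → $60.48; payment $60.48; balance $0.00
Total paid: $233.78

$233.78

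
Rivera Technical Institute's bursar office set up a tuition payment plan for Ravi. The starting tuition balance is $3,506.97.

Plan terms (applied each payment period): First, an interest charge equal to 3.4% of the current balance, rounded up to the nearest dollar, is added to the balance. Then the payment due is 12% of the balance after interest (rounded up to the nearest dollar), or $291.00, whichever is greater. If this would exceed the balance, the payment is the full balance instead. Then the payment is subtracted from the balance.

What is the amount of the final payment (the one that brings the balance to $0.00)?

$247.97

Payment period 1: opening $3,506.97; interest $120.00 → $3,626.97; payment $436.00; balance $3,190.97
Payment period 2: opening $3,190.97; interest $109.00 → $3,299.97; payment $396.00; balance $2,903.97
Payment period 3: opening $2,903.97; interest $99.00 → $3,002.97; payment $361.00; balance $2,641.97
Payment period 4: opening $2,641.97; interest $90.00 → $2,731.97; payment $328.00; balance $2,403.97
Payment period 5: opening $2,403.97; interest $82.00 → $2,485.97; payment $299.00; balance $2,186.97
Payment period 6: opening $2,186.97; interest $75.00 → $2,261.97; payment $291.00; balance $1,970.97
Payment period 7: opening $1,970.97; interest $68.00 → $2,038.97; payment $291.00; balance $1,747.97
Payment period 8: opening $1,747.97; interest $60.00 → $1,807.97; payment $291.00; balance $1,516.97
Payment period 9: opening $1,516.97; interest $52.00 → $1,568.97; payment $291.00; balance $1,277.97
Payment period 10: opening $1,277.97; interest $44.00 → $1,321.97; payment $291.00; balance $1,030.97
Payment period 11: opening $1,030.97; interest $36.00 → $1,066.97; payment $291.00; balance $775.97
Payment period 12: opening $775.97; interest $27.00 → $802.97; payment $291.00; balance $511.97
Payment period 13: opening $511.97; interest $18.00 → $529.97; payment $291.00; balance $238.97
Payment period 14: opening $238.97; interest $9.00 → $247.97; payment $247.97; balance $0.00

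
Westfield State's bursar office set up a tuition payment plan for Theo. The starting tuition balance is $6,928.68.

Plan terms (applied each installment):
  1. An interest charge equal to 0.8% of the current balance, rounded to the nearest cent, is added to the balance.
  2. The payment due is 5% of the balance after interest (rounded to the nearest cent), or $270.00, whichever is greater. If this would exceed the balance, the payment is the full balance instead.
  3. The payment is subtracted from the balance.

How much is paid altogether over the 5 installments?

$1,604.11

Installment 1: $6,928.68 +$55.43 interest = $6,984.11; pay $349.21 → $6,634.90
Installment 2: $6,634.90 +$53.08 interest = $6,687.98; pay $334.40 → $6,353.58
Installment 3: $6,353.58 +$50.83 interest = $6,404.41; pay $320.22 → $6,084.19
Installment 4: $6,084.19 +$48.67 interest = $6,132.86; pay $306.64 → $5,826.22
Installment 5: $5,826.22 +$46.61 interest = $5,872.83; pay $293.64 → $5,579.19
Total paid: $1,604.11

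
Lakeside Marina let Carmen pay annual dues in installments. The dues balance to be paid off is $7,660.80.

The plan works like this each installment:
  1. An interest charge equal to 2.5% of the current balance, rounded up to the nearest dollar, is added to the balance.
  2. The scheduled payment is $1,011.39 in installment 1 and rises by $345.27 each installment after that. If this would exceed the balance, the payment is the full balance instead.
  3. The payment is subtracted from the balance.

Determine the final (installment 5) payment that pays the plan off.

Installment 1: opening $7,660.80; interest $192.00 → $7,852.80; payment $1,011.39; balance $6,841.41
Installment 2: opening $6,841.41; interest $172.00 → $7,013.41; payment $1,356.66; balance $5,656.75
Installment 3: opening $5,656.75; interest $142.00 → $5,798.75; payment $1,701.93; balance $4,096.82
Installment 4: opening $4,096.82; interest $103.00 → $4,199.82; payment $2,047.20; balance $2,152.62
Installment 5: opening $2,152.62; interest $54.00 → $2,206.62; payment $2,206.62; balance $0.00

$2,206.62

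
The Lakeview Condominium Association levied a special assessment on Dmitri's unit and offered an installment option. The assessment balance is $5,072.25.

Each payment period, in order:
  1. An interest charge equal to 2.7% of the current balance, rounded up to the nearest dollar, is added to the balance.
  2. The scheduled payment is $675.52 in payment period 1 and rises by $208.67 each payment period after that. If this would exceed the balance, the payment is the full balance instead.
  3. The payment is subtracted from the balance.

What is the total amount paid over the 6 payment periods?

$5,556.25

Payment period 1: $5,072.25 +$137.00 interest = $5,209.25; pay $675.52 → $4,533.73
Payment period 2: $4,533.73 +$123.00 interest = $4,656.73; pay $884.19 → $3,772.54
Payment period 3: $3,772.54 +$102.00 interest = $3,874.54; pay $1,092.86 → $2,781.68
Payment period 4: $2,781.68 +$76.00 interest = $2,857.68; pay $1,301.53 → $1,556.15
Payment period 5: $1,556.15 +$43.00 interest = $1,599.15; pay $1,510.20 → $88.95
Payment period 6: $88.95 +$3.00 interest = $91.95; pay $91.95 → $0.00
Total paid: $5,556.25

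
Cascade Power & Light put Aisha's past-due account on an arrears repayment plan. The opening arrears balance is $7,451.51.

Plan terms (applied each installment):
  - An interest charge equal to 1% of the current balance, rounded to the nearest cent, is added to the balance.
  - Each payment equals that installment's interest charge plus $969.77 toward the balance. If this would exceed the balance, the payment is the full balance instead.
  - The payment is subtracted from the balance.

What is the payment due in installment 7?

Installment 1: opening $7,451.51; interest $74.52 → $7,526.03; payment $1,044.29; balance $6,481.74
Installment 2: opening $6,481.74; interest $64.82 → $6,546.56; payment $1,034.59; balance $5,511.97
Installment 3: opening $5,511.97; interest $55.12 → $5,567.09; payment $1,024.89; balance $4,542.20
Installment 4: opening $4,542.20; interest $45.42 → $4,587.62; payment $1,015.19; balance $3,572.43
Installment 5: opening $3,572.43; interest $35.72 → $3,608.15; payment $1,005.49; balance $2,602.66
Installment 6: opening $2,602.66; interest $26.03 → $2,628.69; payment $995.80; balance $1,632.89
Installment 7: opening $1,632.89; interest $16.33 → $1,649.22; payment $986.10; balance $663.12

$986.10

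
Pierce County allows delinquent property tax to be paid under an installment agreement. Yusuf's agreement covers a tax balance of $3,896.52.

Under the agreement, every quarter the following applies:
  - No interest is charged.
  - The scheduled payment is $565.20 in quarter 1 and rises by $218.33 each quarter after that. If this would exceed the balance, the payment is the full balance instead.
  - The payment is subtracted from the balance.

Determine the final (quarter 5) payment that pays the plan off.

Quarter 1: opening $3,896.52; payment $565.20; balance $3,331.32
Quarter 2: opening $3,331.32; payment $783.53; balance $2,547.79
Quarter 3: opening $2,547.79; payment $1,001.86; balance $1,545.93
Quarter 4: opening $1,545.93; payment $1,220.19; balance $325.74
Quarter 5: opening $325.74; payment $325.74; balance $0.00

$325.74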